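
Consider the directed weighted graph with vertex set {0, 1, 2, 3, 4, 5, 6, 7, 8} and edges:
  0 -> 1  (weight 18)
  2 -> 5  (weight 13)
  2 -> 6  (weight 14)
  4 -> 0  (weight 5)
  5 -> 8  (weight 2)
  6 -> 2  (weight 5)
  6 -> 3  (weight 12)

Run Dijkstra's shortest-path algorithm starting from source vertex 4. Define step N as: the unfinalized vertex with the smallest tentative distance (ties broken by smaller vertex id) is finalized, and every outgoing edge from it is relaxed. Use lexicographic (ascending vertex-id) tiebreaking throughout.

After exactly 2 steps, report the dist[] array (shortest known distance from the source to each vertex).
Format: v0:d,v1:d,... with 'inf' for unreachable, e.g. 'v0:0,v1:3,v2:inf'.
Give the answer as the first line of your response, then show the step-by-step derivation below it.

v0:5,v1:23,v2:inf,v3:inf,v4:0,v5:inf,v6:inf,v7:inf,v8:inf

step 1: dist = v0:5,v1:inf,v2:inf,v3:inf,v4:0,v5:inf,v6:inf,v7:inf,v8:inf
step 2: dist = v0:5,v1:23,v2:inf,v3:inf,v4:0,v5:inf,v6:inf,v7:inf,v8:inf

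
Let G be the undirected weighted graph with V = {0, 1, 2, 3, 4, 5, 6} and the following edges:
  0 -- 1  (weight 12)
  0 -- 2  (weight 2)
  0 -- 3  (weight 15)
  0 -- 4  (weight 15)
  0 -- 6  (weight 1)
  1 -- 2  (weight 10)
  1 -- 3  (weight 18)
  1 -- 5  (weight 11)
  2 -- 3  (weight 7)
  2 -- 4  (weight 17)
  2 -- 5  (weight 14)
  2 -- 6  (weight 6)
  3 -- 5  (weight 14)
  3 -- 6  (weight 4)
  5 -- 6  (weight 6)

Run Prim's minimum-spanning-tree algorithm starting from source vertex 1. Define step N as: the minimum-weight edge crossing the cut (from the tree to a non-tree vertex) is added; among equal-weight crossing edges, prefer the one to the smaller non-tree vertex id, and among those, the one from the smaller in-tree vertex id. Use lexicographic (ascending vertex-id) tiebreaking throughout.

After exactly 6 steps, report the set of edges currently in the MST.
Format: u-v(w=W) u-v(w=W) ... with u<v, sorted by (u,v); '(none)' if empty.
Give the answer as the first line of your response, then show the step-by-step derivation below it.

0-2(w=2) 0-4(w=15) 0-6(w=1) 1-2(w=10) 3-6(w=4) 5-6(w=6)

step 1: add edge 1-2 (w=10); MST = {1-2(w=10)}
step 2: add edge 0-2 (w=2); MST = {0-2(w=2) 1-2(w=10)}
step 3: add edge 0-6 (w=1); MST = {0-2(w=2) 0-6(w=1) 1-2(w=10)}
step 4: add edge 3-6 (w=4); MST = {0-2(w=2) 0-6(w=1) 1-2(w=10) 3-6(w=4)}
step 5: add edge 5-6 (w=6); MST = {0-2(w=2) 0-6(w=1) 1-2(w=10) 3-6(w=4) 5-6(w=6)}
step 6: add edge 0-4 (w=15); MST = {0-2(w=2) 0-4(w=15) 0-6(w=1) 1-2(w=10) 3-6(w=4) 5-6(w=6)}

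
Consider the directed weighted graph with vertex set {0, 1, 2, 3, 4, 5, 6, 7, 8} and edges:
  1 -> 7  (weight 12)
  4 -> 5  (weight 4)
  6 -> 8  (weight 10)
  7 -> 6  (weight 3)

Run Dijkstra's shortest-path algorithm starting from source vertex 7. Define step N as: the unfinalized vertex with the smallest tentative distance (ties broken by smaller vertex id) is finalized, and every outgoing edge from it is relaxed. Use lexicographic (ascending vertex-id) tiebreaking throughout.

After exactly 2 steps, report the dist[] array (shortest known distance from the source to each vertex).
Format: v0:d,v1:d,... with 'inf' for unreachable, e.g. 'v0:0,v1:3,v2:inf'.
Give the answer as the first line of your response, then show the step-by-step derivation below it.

v0:inf,v1:inf,v2:inf,v3:inf,v4:inf,v5:inf,v6:3,v7:0,v8:13

step 1: dist = v0:inf,v1:inf,v2:inf,v3:inf,v4:inf,v5:inf,v6:3,v7:0,v8:inf
step 2: dist = v0:inf,v1:inf,v2:inf,v3:inf,v4:inf,v5:inf,v6:3,v7:0,v8:13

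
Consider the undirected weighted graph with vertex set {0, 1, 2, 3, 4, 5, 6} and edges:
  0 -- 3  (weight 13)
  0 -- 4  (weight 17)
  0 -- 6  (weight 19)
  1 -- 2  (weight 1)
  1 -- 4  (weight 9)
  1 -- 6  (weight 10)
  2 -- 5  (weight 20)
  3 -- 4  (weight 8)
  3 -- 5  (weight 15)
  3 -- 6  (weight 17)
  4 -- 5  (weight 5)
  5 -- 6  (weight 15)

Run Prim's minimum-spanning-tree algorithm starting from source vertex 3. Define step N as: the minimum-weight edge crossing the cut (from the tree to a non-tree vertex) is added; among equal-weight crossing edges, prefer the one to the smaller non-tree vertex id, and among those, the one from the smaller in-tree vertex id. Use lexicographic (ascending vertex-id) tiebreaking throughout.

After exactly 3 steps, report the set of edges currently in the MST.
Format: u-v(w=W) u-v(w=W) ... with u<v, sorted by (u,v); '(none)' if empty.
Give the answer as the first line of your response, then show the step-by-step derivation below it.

1-4(w=9) 3-4(w=8) 4-5(w=5)

step 1: add edge 3-4 (w=8); MST = {3-4(w=8)}
step 2: add edge 4-5 (w=5); MST = {3-4(w=8) 4-5(w=5)}
step 3: add edge 1-4 (w=9); MST = {1-4(w=9) 3-4(w=8) 4-5(w=5)}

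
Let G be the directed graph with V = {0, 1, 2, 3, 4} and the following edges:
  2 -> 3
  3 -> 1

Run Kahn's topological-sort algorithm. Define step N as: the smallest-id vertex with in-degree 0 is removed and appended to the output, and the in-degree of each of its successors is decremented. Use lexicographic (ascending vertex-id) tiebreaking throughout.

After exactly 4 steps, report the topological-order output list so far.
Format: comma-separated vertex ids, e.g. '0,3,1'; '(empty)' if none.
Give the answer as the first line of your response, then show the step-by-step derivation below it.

0,2,3,1

step 1: output 0; order=[0]; indeg=(0,1,0,1,0)
step 2: output 2; order=[0,2]; indeg=(0,1,0,0,0)
step 3: output 3; order=[0,2,3]; indeg=(0,0,0,0,0)
step 4: output 1; order=[0,2,3,1]; indeg=(0,0,0,0,0)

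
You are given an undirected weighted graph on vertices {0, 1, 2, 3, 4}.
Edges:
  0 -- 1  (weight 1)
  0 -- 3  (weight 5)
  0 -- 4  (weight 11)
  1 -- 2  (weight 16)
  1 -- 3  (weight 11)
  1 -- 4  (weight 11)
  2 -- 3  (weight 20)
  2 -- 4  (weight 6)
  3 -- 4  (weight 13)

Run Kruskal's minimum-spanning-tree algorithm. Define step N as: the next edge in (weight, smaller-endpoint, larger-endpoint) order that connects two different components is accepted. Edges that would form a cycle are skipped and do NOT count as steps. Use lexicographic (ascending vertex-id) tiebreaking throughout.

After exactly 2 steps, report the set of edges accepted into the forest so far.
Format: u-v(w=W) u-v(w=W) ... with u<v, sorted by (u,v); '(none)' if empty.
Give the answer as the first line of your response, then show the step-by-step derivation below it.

0-1(w=1) 0-3(w=5)

step 1: add edge 0-1 (w=1); MST = {0-1(w=1)}
step 2: add edge 0-3 (w=5); MST = {0-1(w=1) 0-3(w=5)}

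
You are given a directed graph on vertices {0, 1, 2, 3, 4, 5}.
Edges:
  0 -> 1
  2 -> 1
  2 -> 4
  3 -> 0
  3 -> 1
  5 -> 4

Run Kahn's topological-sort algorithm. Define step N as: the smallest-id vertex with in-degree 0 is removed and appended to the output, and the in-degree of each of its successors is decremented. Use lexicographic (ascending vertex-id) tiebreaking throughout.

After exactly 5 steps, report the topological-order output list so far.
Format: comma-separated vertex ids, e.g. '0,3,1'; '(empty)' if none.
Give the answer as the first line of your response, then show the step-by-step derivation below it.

2,3,0,1,5

step 1: output 2; order=[2]; indeg=(1,2,0,0,1,0)
step 2: output 3; order=[2,3]; indeg=(0,1,0,0,1,0)
step 3: output 0; order=[2,3,0]; indeg=(0,0,0,0,1,0)
step 4: output 1; order=[2,3,0,1]; indeg=(0,0,0,0,1,0)
step 5: output 5; order=[2,3,0,1,5]; indeg=(0,0,0,0,0,0)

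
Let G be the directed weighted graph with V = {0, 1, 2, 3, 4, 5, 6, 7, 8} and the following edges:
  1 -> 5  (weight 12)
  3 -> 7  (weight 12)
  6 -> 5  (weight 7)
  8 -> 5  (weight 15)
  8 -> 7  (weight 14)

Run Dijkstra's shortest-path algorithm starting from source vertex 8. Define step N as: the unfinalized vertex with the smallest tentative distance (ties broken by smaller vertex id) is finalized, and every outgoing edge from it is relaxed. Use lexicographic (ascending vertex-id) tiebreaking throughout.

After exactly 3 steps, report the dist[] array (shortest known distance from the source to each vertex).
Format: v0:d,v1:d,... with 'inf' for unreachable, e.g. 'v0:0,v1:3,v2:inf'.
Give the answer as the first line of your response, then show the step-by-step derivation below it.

v0:inf,v1:inf,v2:inf,v3:inf,v4:inf,v5:15,v6:inf,v7:14,v8:0

step 1: dist = v0:inf,v1:inf,v2:inf,v3:inf,v4:inf,v5:15,v6:inf,v7:14,v8:0
step 2: dist = v0:inf,v1:inf,v2:inf,v3:inf,v4:inf,v5:15,v6:inf,v7:14,v8:0
step 3: dist = v0:inf,v1:inf,v2:inf,v3:inf,v4:inf,v5:15,v6:inf,v7:14,v8:0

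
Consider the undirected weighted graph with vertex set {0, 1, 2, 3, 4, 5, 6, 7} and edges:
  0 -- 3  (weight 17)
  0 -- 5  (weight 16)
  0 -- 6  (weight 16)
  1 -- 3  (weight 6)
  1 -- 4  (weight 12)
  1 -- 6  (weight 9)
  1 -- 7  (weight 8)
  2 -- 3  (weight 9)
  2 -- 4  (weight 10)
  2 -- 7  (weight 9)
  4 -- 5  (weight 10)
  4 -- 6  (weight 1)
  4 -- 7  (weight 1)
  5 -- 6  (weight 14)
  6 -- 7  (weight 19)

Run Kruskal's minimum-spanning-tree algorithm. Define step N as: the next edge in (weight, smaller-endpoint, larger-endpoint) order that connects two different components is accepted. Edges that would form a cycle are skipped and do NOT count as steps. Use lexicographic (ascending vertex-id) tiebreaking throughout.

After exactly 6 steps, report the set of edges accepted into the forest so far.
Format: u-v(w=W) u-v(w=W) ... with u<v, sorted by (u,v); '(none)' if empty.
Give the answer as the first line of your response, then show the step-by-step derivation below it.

1-3(w=6) 1-7(w=8) 2-3(w=9) 4-5(w=10) 4-6(w=1) 4-7(w=1)

step 1: add edge 4-6 (w=1); MST = {4-6(w=1)}
step 2: add edge 4-7 (w=1); MST = {4-6(w=1) 4-7(w=1)}
step 3: add edge 1-3 (w=6); MST = {1-3(w=6) 4-6(w=1) 4-7(w=1)}
step 4: add edge 1-7 (w=8); MST = {1-3(w=6) 1-7(w=8) 4-6(w=1) 4-7(w=1)}
step 5: add edge 2-3 (w=9); MST = {1-3(w=6) 1-7(w=8) 2-3(w=9) 4-6(w=1) 4-7(w=1)}
step 6: add edge 4-5 (w=10); MST = {1-3(w=6) 1-7(w=8) 2-3(w=9) 4-5(w=10) 4-6(w=1) 4-7(w=1)}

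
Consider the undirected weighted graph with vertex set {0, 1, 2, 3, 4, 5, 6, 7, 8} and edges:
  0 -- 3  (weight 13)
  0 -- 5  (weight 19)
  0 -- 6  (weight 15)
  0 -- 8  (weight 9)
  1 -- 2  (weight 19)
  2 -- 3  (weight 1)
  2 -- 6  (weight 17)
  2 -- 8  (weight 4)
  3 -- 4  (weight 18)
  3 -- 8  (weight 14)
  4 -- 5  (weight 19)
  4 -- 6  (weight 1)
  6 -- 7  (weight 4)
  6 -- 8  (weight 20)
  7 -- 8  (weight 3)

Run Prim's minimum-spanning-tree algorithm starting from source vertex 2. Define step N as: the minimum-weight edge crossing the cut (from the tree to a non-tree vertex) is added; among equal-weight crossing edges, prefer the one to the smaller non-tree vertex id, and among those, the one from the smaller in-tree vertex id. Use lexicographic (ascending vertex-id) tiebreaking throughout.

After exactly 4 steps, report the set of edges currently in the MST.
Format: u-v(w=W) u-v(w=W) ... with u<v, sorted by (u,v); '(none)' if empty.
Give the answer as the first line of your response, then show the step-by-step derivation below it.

2-3(w=1) 2-8(w=4) 6-7(w=4) 7-8(w=3)

step 1: add edge 2-3 (w=1); MST = {2-3(w=1)}
step 2: add edge 2-8 (w=4); MST = {2-3(w=1) 2-8(w=4)}
step 3: add edge 7-8 (w=3); MST = {2-3(w=1) 2-8(w=4) 7-8(w=3)}
step 4: add edge 6-7 (w=4); MST = {2-3(w=1) 2-8(w=4) 6-7(w=4) 7-8(w=3)}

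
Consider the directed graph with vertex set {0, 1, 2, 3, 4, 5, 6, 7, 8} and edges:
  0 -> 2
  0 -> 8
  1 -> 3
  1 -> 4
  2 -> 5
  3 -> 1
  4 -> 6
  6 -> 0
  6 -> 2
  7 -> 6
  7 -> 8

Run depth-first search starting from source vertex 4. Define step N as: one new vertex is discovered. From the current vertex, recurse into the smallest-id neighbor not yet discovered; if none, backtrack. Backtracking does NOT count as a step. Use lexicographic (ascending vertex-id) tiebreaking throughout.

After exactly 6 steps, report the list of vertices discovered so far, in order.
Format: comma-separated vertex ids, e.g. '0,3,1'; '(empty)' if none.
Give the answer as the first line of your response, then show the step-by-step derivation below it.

4,6,0,2,5,8

step 1: discover 4; path=4; order=4
step 2: discover 6; path=4>6; order=4,6
step 3: discover 0; path=4>6>0; order=4,6,0
step 4: discover 2; path=4>6>0>2; order=4,6,0,2
step 5: discover 5; path=4>6>0>2>5; order=4,6,0,2,5
step 6: discover 8; path=4>6>0>8; order=4,6,0,2,5,8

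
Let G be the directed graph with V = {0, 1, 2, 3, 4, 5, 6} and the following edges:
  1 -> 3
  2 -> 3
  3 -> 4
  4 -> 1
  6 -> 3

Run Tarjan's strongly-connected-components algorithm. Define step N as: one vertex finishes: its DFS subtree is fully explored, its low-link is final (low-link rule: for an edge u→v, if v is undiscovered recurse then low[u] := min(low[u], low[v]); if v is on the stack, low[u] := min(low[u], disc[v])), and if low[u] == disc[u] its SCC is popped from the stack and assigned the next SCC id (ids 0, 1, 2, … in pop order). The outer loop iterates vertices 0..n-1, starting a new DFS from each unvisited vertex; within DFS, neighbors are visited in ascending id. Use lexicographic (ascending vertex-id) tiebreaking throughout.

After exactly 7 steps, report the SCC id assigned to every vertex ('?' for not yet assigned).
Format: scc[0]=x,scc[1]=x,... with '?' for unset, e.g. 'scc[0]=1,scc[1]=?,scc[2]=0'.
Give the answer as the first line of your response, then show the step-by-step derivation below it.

scc[0]=0,scc[1]=1,scc[2]=2,scc[3]=1,scc[4]=1,scc[5]=3,scc[6]=4

step 1: low=(low[0]=0,low[1]=?,low[2]=?,low[3]=?,low[4]=?,low[5]=?,low[6]=?); scc=(scc[0]=0,scc[1]=?,scc[2]=?,scc[3]=?,scc[4]=?,scc[5]=?,scc[6]=?)
step 2: low=(low[0]=0,low[1]=1,low[2]=?,low[3]=2,low[4]=1,low[5]=?,low[6]=?); scc=(scc[0]=0,scc[1]=?,scc[2]=?,scc[3]=?,scc[4]=?,scc[5]=?,scc[6]=?)
step 3: low=(low[0]=0,low[1]=1,low[2]=?,low[3]=1,low[4]=1,low[5]=?,low[6]=?); scc=(scc[0]=0,scc[1]=?,scc[2]=?,scc[3]=?,scc[4]=?,scc[5]=?,scc[6]=?)
step 4: low=(low[0]=0,low[1]=1,low[2]=?,low[3]=1,low[4]=1,low[5]=?,low[6]=?); scc=(scc[0]=0,scc[1]=1,scc[2]=?,scc[3]=1,scc[4]=1,scc[5]=?,scc[6]=?)
step 5: low=(low[0]=0,low[1]=1,low[2]=4,low[3]=1,low[4]=1,low[5]=?,low[6]=?); scc=(scc[0]=0,scc[1]=1,scc[2]=2,scc[3]=1,scc[4]=1,scc[5]=?,scc[6]=?)
step 6: low=(low[0]=0,low[1]=1,low[2]=4,low[3]=1,low[4]=1,low[5]=5,low[6]=?); scc=(scc[0]=0,scc[1]=1,scc[2]=2,scc[3]=1,scc[4]=1,scc[5]=3,scc[6]=?)
step 7: low=(low[0]=0,low[1]=1,low[2]=4,low[3]=1,low[4]=1,low[5]=5,low[6]=6); scc=(scc[0]=0,scc[1]=1,scc[2]=2,scc[3]=1,scc[4]=1,scc[5]=3,scc[6]=4)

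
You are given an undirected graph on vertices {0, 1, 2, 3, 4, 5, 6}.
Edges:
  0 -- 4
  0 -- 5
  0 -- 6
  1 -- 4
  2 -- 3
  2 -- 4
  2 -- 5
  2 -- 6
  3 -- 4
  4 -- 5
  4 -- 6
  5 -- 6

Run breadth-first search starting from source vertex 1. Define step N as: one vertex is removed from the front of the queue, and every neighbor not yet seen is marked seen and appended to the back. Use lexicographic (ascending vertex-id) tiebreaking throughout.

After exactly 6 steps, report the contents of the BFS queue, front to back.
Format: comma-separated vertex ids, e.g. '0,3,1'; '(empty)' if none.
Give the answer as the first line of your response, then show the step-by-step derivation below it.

6

step 1: dequeue 1; queue=[4]; order=1
step 2: dequeue 4; queue=[0,2,3,5,6]; order=1,4
step 3: dequeue 0; queue=[2,3,5,6]; order=1,4,0
step 4: dequeue 2; queue=[3,5,6]; order=1,4,0,2
step 5: dequeue 3; queue=[5,6]; order=1,4,0,2,3
step 6: dequeue 5; queue=[6]; order=1,4,0,2,3,5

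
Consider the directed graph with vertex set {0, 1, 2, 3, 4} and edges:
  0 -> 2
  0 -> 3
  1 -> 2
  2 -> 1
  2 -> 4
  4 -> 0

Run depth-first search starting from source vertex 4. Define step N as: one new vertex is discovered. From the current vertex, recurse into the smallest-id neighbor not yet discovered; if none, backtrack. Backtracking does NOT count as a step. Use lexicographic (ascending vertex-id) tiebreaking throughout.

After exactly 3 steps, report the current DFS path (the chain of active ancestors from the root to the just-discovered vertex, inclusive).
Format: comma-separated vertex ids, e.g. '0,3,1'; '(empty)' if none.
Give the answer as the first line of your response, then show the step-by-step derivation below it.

4,0,2

step 1: discover 4; path=4; order=4
step 2: discover 0; path=4>0; order=4,0
step 3: discover 2; path=4>0>2; order=4,0,2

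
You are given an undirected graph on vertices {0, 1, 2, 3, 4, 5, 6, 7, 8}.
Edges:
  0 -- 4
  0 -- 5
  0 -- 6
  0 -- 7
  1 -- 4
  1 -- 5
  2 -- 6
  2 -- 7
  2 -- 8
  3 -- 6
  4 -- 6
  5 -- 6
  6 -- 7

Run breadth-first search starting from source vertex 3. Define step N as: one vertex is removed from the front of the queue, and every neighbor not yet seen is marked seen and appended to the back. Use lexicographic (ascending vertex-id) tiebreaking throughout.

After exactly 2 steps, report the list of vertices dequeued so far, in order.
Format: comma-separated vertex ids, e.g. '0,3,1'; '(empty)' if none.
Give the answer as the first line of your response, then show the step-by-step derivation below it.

3,6

step 1: dequeue 3; queue=[6]; order=3
step 2: dequeue 6; queue=[0,2,4,5,7]; order=3,6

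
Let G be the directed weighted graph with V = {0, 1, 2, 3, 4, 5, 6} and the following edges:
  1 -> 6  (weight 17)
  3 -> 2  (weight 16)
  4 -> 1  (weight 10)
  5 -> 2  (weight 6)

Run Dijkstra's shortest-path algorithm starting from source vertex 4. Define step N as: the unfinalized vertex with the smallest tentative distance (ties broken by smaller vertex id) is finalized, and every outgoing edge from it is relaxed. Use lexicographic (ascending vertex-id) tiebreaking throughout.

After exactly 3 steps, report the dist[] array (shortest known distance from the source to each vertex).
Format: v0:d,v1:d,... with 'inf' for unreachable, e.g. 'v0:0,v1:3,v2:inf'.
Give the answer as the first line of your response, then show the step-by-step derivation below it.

v0:inf,v1:10,v2:inf,v3:inf,v4:0,v5:inf,v6:27

step 1: dist = v0:inf,v1:10,v2:inf,v3:inf,v4:0,v5:inf,v6:inf
step 2: dist = v0:inf,v1:10,v2:inf,v3:inf,v4:0,v5:inf,v6:27
step 3: dist = v0:inf,v1:10,v2:inf,v3:inf,v4:0,v5:inf,v6:27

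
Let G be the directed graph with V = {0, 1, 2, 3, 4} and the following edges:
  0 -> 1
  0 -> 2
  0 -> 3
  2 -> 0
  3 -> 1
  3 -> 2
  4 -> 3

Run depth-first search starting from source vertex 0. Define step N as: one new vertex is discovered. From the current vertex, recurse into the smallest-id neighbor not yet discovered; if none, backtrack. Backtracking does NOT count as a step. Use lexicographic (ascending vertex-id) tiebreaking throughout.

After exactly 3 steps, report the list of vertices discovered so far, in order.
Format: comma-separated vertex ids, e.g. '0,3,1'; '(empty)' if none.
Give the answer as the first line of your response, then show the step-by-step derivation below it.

0,1,2

step 1: discover 0; path=0; order=0
step 2: discover 1; path=0>1; order=0,1
step 3: discover 2; path=0>2; order=0,1,2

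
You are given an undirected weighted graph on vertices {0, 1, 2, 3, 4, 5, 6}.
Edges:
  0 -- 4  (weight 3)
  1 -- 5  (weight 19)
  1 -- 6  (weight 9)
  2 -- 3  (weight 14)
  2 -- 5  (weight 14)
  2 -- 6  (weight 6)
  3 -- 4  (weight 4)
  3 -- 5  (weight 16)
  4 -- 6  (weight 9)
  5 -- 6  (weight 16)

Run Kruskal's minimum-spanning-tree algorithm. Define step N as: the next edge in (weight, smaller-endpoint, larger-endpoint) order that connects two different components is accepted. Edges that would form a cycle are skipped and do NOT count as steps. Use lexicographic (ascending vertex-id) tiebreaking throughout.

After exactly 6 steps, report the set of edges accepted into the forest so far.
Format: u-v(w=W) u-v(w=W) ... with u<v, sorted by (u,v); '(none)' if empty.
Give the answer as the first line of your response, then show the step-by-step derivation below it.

0-4(w=3) 1-6(w=9) 2-5(w=14) 2-6(w=6) 3-4(w=4) 4-6(w=9)

step 1: add edge 0-4 (w=3); MST = {0-4(w=3)}
step 2: add edge 3-4 (w=4); MST = {0-4(w=3) 3-4(w=4)}
step 3: add edge 2-6 (w=6); MST = {0-4(w=3) 2-6(w=6) 3-4(w=4)}
step 4: add edge 1-6 (w=9); MST = {0-4(w=3) 1-6(w=9) 2-6(w=6) 3-4(w=4)}
step 5: add edge 4-6 (w=9); MST = {0-4(w=3) 1-6(w=9) 2-6(w=6) 3-4(w=4) 4-6(w=9)}
step 6: add edge 2-5 (w=14); MST = {0-4(w=3) 1-6(w=9) 2-5(w=14) 2-6(w=6) 3-4(w=4) 4-6(w=9)}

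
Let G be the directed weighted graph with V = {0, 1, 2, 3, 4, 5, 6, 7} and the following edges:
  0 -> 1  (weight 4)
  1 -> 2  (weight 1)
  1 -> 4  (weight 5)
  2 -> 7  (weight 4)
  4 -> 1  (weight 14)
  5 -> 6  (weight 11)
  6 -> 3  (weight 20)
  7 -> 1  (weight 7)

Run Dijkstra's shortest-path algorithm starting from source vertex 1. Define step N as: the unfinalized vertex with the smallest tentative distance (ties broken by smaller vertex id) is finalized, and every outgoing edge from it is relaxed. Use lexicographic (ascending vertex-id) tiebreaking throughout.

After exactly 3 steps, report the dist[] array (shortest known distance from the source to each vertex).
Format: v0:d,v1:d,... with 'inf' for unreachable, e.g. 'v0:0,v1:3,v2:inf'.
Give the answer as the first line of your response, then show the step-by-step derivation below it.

v0:inf,v1:0,v2:1,v3:inf,v4:5,v5:inf,v6:inf,v7:5

step 1: dist = v0:inf,v1:0,v2:1,v3:inf,v4:5,v5:inf,v6:inf,v7:inf
step 2: dist = v0:inf,v1:0,v2:1,v3:inf,v4:5,v5:inf,v6:inf,v7:5
step 3: dist = v0:inf,v1:0,v2:1,v3:inf,v4:5,v5:inf,v6:inf,v7:5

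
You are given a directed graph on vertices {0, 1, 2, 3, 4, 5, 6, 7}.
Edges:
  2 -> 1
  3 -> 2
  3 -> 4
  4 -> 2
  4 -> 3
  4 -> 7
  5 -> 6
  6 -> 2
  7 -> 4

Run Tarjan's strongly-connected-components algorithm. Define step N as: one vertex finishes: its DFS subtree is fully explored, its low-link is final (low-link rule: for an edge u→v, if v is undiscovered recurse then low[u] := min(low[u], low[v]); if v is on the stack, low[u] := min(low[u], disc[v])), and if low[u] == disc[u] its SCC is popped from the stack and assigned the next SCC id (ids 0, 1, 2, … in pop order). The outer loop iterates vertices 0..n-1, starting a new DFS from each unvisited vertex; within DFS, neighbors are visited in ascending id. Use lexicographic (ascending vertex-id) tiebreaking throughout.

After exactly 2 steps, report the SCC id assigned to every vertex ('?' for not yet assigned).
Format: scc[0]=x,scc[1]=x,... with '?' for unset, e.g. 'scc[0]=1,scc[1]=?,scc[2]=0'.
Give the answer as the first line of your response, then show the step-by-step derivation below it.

scc[0]=0,scc[1]=1,scc[2]=?,scc[3]=?,scc[4]=?,scc[5]=?,scc[6]=?,scc[7]=?

step 1: low=(low[0]=0,low[1]=?,low[2]=?,low[3]=?,low[4]=?,low[5]=?,low[6]=?,low[7]=?); scc=(scc[0]=0,scc[1]=?,scc[2]=?,scc[3]=?,scc[4]=?,scc[5]=?,scc[6]=?,scc[7]=?)
step 2: low=(low[0]=0,low[1]=1,low[2]=?,low[3]=?,low[4]=?,low[5]=?,low[6]=?,low[7]=?); scc=(scc[0]=0,scc[1]=1,scc[2]=?,scc[3]=?,scc[4]=?,scc[5]=?,scc[6]=?,scc[7]=?)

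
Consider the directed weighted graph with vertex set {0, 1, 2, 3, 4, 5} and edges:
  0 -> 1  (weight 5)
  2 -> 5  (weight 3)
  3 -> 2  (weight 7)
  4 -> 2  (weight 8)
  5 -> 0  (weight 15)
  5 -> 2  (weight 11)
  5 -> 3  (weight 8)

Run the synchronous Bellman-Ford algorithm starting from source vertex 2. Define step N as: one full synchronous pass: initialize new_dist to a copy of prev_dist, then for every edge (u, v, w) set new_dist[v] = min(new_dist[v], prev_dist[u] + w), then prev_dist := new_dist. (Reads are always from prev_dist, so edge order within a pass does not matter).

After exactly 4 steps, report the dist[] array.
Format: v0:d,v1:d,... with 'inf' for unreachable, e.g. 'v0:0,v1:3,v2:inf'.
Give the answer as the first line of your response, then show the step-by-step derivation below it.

v0:18,v1:23,v2:0,v3:11,v4:inf,v5:3

step 1: dist = v0:inf,v1:inf,v2:0,v3:inf,v4:inf,v5:3
step 2: dist = v0:18,v1:inf,v2:0,v3:11,v4:inf,v5:3
step 3: dist = v0:18,v1:23,v2:0,v3:11,v4:inf,v5:3
step 4: dist = v0:18,v1:23,v2:0,v3:11,v4:inf,v5:3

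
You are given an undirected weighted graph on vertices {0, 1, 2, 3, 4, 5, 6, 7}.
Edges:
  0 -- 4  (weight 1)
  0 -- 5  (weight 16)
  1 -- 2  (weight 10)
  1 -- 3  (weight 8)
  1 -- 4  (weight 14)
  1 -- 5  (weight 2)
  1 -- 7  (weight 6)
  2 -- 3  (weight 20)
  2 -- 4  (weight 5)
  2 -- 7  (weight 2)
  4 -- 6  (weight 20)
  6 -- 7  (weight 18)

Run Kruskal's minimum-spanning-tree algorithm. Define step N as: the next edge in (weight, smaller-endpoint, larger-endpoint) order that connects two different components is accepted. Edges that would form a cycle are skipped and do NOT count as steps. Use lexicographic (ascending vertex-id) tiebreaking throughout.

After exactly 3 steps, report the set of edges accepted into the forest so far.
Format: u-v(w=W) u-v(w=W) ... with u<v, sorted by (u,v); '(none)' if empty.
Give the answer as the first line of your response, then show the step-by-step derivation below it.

0-4(w=1) 1-5(w=2) 2-7(w=2)

step 1: add edge 0-4 (w=1); MST = {0-4(w=1)}
step 2: add edge 1-5 (w=2); MST = {0-4(w=1) 1-5(w=2)}
step 3: add edge 2-7 (w=2); MST = {0-4(w=1) 1-5(w=2) 2-7(w=2)}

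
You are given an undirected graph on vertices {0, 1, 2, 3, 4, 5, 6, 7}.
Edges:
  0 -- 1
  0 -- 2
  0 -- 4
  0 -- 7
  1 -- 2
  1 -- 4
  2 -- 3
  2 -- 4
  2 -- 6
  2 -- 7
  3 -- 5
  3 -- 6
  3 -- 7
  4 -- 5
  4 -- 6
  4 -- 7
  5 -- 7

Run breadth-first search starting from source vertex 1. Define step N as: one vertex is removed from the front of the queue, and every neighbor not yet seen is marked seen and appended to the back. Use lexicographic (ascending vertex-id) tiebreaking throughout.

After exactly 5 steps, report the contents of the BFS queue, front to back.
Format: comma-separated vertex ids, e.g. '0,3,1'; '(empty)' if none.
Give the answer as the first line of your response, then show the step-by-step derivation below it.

3,6,5

step 1: dequeue 1; queue=[0,2,4]; order=1
step 2: dequeue 0; queue=[2,4,7]; order=1,0
step 3: dequeue 2; queue=[4,7,3,6]; order=1,0,2
step 4: dequeue 4; queue=[7,3,6,5]; order=1,0,2,4
step 5: dequeue 7; queue=[3,6,5]; order=1,0,2,4,7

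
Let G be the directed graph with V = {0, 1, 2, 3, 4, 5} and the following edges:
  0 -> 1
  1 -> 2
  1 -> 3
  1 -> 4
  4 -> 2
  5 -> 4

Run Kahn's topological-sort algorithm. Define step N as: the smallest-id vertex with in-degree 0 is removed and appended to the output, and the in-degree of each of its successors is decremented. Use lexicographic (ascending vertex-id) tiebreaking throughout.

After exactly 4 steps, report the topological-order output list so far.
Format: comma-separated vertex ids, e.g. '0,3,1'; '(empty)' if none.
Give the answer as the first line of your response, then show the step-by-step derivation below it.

0,1,3,5

step 1: output 0; order=[0]; indeg=(0,0,2,1,2,0)
step 2: output 1; order=[0,1]; indeg=(0,0,1,0,1,0)
step 3: output 3; order=[0,1,3]; indeg=(0,0,1,0,1,0)
step 4: output 5; order=[0,1,3,5]; indeg=(0,0,1,0,0,0)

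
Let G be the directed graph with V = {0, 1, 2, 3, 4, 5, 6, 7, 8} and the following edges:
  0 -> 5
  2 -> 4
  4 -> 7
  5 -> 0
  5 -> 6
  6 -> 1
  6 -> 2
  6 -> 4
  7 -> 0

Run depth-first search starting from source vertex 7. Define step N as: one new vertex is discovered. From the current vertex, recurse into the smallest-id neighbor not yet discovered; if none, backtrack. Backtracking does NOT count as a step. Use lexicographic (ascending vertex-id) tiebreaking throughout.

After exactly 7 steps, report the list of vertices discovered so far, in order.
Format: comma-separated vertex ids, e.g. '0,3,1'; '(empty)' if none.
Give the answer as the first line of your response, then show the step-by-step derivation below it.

7,0,5,6,1,2,4

step 1: discover 7; path=7; order=7
step 2: discover 0; path=7>0; order=7,0
step 3: discover 5; path=7>0>5; order=7,0,5
step 4: discover 6; path=7>0>5>6; order=7,0,5,6
step 5: discover 1; path=7>0>5>6>1; order=7,0,5,6,1
step 6: discover 2; path=7>0>5>6>2; order=7,0,5,6,1,2
step 7: discover 4; path=7>0>5>6>2>4; order=7,0,5,6,1,2,4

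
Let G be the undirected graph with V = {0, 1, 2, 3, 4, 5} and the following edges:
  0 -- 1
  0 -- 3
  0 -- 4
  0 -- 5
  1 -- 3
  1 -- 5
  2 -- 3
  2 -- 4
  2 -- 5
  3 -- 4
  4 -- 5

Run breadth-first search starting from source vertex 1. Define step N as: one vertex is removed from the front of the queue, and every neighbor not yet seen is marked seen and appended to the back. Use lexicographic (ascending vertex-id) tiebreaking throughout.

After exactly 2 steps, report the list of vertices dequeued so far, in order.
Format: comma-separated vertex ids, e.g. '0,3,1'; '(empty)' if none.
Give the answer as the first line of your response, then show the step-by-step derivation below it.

1,0

step 1: dequeue 1; queue=[0,3,5]; order=1
step 2: dequeue 0; queue=[3,5,4]; order=1,0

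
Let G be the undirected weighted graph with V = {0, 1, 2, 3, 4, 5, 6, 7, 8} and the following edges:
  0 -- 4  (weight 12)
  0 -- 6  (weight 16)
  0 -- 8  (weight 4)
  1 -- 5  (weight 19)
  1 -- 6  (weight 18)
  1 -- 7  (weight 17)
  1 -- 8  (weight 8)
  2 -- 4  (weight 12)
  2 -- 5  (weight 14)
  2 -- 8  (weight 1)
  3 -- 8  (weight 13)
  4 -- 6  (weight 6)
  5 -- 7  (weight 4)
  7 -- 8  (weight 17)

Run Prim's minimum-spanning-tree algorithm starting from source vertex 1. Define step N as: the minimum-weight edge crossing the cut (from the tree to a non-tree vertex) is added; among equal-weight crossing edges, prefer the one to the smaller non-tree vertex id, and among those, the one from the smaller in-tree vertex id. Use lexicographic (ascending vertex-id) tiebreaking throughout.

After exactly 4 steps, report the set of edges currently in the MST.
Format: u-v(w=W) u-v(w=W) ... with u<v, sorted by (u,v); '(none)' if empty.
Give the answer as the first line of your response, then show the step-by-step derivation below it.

0-4(w=12) 0-8(w=4) 1-8(w=8) 2-8(w=1)

step 1: add edge 1-8 (w=8); MST = {1-8(w=8)}
step 2: add edge 2-8 (w=1); MST = {1-8(w=8) 2-8(w=1)}
step 3: add edge 0-8 (w=4); MST = {0-8(w=4) 1-8(w=8) 2-8(w=1)}
step 4: add edge 0-4 (w=12); MST = {0-4(w=12) 0-8(w=4) 1-8(w=8) 2-8(w=1)}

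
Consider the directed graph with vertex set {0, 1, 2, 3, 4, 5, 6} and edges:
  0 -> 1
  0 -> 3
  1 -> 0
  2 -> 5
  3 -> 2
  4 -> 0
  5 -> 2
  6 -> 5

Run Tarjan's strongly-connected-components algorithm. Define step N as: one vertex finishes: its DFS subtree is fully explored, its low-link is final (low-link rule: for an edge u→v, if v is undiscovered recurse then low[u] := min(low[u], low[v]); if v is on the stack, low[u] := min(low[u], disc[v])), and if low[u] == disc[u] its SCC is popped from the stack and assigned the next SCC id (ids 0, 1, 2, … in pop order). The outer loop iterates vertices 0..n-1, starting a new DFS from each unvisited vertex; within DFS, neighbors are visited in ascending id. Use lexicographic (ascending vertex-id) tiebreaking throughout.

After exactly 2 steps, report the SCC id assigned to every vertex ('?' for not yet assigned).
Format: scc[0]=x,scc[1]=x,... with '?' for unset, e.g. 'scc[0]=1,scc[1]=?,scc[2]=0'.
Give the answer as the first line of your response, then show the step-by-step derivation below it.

scc[0]=?,scc[1]=?,scc[2]=?,scc[3]=?,scc[4]=?,scc[5]=?,scc[6]=?

step 1: low=(low[0]=0,low[1]=0,low[2]=?,low[3]=?,low[4]=?,low[5]=?,low[6]=?); scc=(scc[0]=?,scc[1]=?,scc[2]=?,scc[3]=?,scc[4]=?,scc[5]=?,scc[6]=?)
step 2: low=(low[0]=0,low[1]=0,low[2]=3,low[3]=2,low[4]=?,low[5]=3,low[6]=?); scc=(scc[0]=?,scc[1]=?,scc[2]=?,scc[3]=?,scc[4]=?,scc[5]=?,scc[6]=?)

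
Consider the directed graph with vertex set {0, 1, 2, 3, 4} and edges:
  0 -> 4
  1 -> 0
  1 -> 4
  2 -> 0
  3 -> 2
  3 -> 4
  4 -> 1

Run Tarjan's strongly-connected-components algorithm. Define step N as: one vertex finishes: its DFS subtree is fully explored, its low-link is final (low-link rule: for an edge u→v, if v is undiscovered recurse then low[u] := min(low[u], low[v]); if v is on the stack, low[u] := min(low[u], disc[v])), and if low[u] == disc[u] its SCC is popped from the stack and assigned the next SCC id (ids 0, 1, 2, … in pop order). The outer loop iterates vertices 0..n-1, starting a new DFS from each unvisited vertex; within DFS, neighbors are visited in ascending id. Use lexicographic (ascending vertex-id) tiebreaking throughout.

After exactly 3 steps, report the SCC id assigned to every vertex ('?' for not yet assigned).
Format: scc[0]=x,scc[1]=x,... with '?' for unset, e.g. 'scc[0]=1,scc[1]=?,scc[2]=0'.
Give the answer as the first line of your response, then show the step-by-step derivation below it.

scc[0]=0,scc[1]=0,scc[2]=?,scc[3]=?,scc[4]=0

step 1: low=(low[0]=0,low[1]=0,low[2]=?,low[3]=?,low[4]=1); scc=(scc[0]=?,scc[1]=?,scc[2]=?,scc[3]=?,scc[4]=?)
step 2: low=(low[0]=0,low[1]=0,low[2]=?,low[3]=?,low[4]=0); scc=(scc[0]=?,scc[1]=?,scc[2]=?,scc[3]=?,scc[4]=?)
step 3: low=(low[0]=0,low[1]=0,low[2]=?,low[3]=?,low[4]=0); scc=(scc[0]=0,scc[1]=0,scc[2]=?,scc[3]=?,scc[4]=0)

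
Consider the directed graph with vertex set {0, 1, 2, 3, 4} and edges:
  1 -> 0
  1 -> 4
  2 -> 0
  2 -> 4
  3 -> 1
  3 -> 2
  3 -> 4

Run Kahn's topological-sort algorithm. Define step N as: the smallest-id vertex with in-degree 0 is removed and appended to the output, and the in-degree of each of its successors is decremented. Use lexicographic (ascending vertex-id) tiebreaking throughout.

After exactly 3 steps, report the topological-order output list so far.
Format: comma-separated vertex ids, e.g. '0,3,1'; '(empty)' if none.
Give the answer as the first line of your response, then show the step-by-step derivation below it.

3,1,2

step 1: output 3; order=[3]; indeg=(2,0,0,0,2)
step 2: output 1; order=[3,1]; indeg=(1,0,0,0,1)
step 3: output 2; order=[3,1,2]; indeg=(0,0,0,0,0)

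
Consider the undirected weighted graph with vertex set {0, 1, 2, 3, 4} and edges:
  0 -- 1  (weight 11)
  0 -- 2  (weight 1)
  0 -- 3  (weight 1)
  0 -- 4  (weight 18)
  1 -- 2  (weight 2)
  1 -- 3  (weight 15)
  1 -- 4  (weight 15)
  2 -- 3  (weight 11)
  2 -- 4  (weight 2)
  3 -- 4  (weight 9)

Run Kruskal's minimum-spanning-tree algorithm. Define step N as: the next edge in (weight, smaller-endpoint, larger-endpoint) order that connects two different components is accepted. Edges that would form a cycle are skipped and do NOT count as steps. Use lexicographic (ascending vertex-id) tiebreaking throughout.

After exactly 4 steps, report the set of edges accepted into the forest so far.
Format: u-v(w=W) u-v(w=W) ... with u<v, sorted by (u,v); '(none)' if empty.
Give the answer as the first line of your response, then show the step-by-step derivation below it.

0-2(w=1) 0-3(w=1) 1-2(w=2) 2-4(w=2)

step 1: add edge 0-2 (w=1); MST = {0-2(w=1)}
step 2: add edge 0-3 (w=1); MST = {0-2(w=1) 0-3(w=1)}
step 3: add edge 1-2 (w=2); MST = {0-2(w=1) 0-3(w=1) 1-2(w=2)}
step 4: add edge 2-4 (w=2); MST = {0-2(w=1) 0-3(w=1) 1-2(w=2) 2-4(w=2)}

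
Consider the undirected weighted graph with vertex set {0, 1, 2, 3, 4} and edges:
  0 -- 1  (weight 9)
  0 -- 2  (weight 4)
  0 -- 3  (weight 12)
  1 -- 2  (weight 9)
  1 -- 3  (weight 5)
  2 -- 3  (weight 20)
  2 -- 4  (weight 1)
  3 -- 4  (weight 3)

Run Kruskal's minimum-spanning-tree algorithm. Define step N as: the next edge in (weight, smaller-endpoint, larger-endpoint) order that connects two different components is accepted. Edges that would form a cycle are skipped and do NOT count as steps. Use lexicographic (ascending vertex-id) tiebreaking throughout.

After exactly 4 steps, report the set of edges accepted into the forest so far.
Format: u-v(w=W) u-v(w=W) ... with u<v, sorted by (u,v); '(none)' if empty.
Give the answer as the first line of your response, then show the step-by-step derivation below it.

0-2(w=4) 1-3(w=5) 2-4(w=1) 3-4(w=3)

step 1: add edge 2-4 (w=1); MST = {2-4(w=1)}
step 2: add edge 3-4 (w=3); MST = {2-4(w=1) 3-4(w=3)}
step 3: add edge 0-2 (w=4); MST = {0-2(w=4) 2-4(w=1) 3-4(w=3)}
step 4: add edge 1-3 (w=5); MST = {0-2(w=4) 1-3(w=5) 2-4(w=1) 3-4(w=3)}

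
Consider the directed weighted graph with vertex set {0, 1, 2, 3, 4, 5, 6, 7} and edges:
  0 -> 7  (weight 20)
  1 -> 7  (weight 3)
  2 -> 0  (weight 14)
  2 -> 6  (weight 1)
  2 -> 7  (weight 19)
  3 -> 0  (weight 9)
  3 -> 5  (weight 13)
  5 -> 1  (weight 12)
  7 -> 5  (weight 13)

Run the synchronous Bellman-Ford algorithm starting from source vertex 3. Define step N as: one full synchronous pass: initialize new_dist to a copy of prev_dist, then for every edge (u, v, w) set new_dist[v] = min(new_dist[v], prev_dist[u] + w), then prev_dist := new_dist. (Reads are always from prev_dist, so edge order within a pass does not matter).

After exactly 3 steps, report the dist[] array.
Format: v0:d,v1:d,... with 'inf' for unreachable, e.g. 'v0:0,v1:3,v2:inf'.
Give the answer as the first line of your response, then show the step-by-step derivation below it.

v0:9,v1:25,v2:inf,v3:0,v4:inf,v5:13,v6:inf,v7:28

step 1: dist = v0:9,v1:inf,v2:inf,v3:0,v4:inf,v5:13,v6:inf,v7:inf
step 2: dist = v0:9,v1:25,v2:inf,v3:0,v4:inf,v5:13,v6:inf,v7:29
step 3: dist = v0:9,v1:25,v2:inf,v3:0,v4:inf,v5:13,v6:inf,v7:28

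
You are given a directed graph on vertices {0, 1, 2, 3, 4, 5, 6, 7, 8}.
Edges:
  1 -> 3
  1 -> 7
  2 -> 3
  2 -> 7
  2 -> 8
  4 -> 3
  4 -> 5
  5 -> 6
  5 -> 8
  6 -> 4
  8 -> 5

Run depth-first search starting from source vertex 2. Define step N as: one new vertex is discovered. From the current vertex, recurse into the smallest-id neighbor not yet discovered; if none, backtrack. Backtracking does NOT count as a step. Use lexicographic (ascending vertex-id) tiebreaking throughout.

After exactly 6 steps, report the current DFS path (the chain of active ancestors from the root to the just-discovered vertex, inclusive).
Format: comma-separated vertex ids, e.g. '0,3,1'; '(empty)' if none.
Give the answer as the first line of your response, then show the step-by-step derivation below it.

2,8,5,6

step 1: discover 2; path=2; order=2
step 2: discover 3; path=2>3; order=2,3
step 3: discover 7; path=2>7; order=2,3,7
step 4: discover 8; path=2>8; order=2,3,7,8
step 5: discover 5; path=2>8>5; order=2,3,7,8,5
step 6: discover 6; path=2>8>5>6; order=2,3,7,8,5,6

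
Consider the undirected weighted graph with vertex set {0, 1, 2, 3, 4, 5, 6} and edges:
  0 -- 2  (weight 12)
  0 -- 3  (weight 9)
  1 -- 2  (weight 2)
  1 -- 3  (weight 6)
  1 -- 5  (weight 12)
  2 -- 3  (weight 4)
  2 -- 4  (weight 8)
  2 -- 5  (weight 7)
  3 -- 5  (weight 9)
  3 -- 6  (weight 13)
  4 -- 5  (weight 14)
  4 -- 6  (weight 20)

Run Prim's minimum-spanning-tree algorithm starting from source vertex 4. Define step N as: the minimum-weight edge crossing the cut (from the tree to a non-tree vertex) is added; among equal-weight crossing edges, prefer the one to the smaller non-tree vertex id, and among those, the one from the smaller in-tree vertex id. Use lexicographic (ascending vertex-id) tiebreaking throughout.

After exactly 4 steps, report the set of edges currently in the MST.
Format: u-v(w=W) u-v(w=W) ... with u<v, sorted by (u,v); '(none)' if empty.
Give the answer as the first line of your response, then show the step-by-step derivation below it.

1-2(w=2) 2-3(w=4) 2-4(w=8) 2-5(w=7)

step 1: add edge 2-4 (w=8); MST = {2-4(w=8)}
step 2: add edge 1-2 (w=2); MST = {1-2(w=2) 2-4(w=8)}
step 3: add edge 2-3 (w=4); MST = {1-2(w=2) 2-3(w=4) 2-4(w=8)}
step 4: add edge 2-5 (w=7); MST = {1-2(w=2) 2-3(w=4) 2-4(w=8) 2-5(w=7)}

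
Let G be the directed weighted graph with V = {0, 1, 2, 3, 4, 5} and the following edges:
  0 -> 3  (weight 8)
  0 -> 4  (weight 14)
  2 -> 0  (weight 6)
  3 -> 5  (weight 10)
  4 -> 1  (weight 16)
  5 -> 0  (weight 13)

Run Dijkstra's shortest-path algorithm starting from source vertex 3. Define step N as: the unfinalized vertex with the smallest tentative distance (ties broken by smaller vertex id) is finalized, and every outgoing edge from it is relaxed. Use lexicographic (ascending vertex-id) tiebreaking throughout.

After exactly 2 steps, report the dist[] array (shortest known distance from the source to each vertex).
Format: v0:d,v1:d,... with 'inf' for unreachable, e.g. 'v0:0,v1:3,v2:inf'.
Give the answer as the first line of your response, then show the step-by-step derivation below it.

v0:23,v1:inf,v2:inf,v3:0,v4:inf,v5:10

step 1: dist = v0:inf,v1:inf,v2:inf,v3:0,v4:inf,v5:10
step 2: dist = v0:23,v1:inf,v2:inf,v3:0,v4:inf,v5:10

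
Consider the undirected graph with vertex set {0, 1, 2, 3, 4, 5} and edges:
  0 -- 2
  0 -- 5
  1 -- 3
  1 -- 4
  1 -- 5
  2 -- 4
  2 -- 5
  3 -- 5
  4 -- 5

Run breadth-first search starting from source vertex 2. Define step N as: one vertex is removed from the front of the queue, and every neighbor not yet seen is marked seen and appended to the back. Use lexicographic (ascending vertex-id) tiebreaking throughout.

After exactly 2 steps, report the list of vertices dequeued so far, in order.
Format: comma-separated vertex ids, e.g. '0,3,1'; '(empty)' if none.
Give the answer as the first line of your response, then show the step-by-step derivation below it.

2,0

step 1: dequeue 2; queue=[0,4,5]; order=2
step 2: dequeue 0; queue=[4,5]; order=2,0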